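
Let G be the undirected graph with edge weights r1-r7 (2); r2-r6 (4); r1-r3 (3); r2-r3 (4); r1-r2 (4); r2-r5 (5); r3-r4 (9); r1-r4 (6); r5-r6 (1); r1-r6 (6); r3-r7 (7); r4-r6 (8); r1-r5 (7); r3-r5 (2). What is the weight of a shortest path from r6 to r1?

Comparing a few candidate routes:
r6-r1: 6
r6-r5-r2-r1: 1 + 5 + 4 = 10
r6-r5-r3-r1: 1 + 2 + 3 = 6
r6-r2-r1: 4 + 4 = 8
r6-r5-r1: 1 + 7 = 8
The minimum is 6.

6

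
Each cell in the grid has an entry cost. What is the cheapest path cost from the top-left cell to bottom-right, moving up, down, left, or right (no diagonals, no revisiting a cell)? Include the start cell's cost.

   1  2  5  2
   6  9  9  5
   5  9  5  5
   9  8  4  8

Take r0c0 r0c1 r0c2 r0c3 r1c3 r2c3 r3c3 for a total of 1 + 2 + 5 + 2 + 5 + 5 + 8 = 28.

28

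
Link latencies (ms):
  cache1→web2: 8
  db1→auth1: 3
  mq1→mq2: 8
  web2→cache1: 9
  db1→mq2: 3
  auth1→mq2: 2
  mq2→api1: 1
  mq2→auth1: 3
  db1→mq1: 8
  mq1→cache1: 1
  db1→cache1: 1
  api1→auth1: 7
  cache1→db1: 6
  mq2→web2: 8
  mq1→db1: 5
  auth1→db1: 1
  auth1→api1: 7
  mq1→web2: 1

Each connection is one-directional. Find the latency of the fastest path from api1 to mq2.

Routes from api1 to mq2:
api1→auth1→db1→mq1→mq2: 7 + 1 + 8 + 8 = 24
api1→auth1→mq2: 7 + 2 = 9
api1→auth1→db1→mq2: 7 + 1 + 3 = 11
Shortest: 9 ms.

9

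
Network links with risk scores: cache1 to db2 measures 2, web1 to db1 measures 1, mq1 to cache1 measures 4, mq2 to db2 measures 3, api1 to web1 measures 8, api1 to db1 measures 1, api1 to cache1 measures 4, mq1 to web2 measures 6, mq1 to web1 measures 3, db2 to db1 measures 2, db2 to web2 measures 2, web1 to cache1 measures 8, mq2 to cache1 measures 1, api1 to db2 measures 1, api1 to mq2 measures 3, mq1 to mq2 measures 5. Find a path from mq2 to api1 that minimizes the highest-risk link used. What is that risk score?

2

A few of the mq2→api1 routes:
mq2 → db2 → db1 → api1: max(3, 2, 1) = 3
mq2 → cache1 → db2 → api1: max(1, 2, 1) = 2
mq2 → cache1 → db2 → db1 → api1: max(1, 2, 2, 1) = 2
mq2 → api1: max(3) = 3
mq2 → db2 → api1: max(3, 1) = 3
Best route has worst link 2.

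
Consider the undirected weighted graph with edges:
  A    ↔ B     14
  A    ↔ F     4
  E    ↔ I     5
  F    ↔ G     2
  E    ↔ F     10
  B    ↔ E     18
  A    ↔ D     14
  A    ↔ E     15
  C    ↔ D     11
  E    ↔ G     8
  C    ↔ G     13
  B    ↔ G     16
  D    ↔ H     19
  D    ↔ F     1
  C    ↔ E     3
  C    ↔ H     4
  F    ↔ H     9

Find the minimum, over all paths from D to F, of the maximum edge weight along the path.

Some routes from D to F:
D - F: max(1) = 1
D - C - E - F: max(11, 3, 10) = 11
D - C - H - F: max(11, 4, 9) = 11
D - C - E - G - F: max(11, 3, 8, 2) = 11
Smallest bottleneck: 1.

1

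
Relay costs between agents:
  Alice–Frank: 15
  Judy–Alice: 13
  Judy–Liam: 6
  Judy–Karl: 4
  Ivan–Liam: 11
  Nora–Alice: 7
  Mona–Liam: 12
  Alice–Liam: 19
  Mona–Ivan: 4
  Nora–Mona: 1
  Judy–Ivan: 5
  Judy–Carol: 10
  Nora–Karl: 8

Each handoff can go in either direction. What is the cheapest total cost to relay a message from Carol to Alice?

A few of the Carol→Alice routes:
Carol -> Judy -> Ivan -> Mona -> Nora -> Alice: 10 + 5 + 4 + 1 + 7 = 27
Carol -> Judy -> Liam -> Alice: 10 + 6 + 19 = 35
Carol -> Judy -> Liam -> Mona -> Nora -> Alice: 10 + 6 + 12 + 1 + 7 = 36
Carol -> Judy -> Alice: 10 + 13 = 23
Carol -> Judy -> Karl -> Nora -> Alice: 10 + 4 + 8 + 7 = 29
Carol -> Judy -> Liam -> Ivan -> Mona -> Nora -> Alice: 10 + 6 + 11 + 4 + 1 + 7 = 39
Best route has total 23.

23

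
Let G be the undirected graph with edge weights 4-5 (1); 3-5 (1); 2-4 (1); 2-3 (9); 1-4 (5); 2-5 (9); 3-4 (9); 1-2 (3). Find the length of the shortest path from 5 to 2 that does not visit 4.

Paths from 5 to 2 avoiding 4:
5→3→2: 1 + 9 = 10
5→2: 9
Best route has total 9.

9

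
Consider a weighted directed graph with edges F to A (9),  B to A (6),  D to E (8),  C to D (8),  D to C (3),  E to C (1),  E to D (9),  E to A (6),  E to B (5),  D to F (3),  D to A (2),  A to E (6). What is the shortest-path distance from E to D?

Candidate routes:
E - D: 9
E - C - D: 1 + 8 = 9
The minimum is 9.

9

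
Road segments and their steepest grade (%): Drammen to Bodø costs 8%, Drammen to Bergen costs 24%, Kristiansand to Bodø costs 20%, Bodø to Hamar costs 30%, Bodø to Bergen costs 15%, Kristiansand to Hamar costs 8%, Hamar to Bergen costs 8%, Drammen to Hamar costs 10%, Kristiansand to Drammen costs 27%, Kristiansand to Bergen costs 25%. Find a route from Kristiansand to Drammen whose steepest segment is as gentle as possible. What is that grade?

A few of the Kristiansand→Drammen routes:
Kristiansand → Bodø → Bergen → Hamar → Drammen: max(20, 15, 8, 10) = 20
Kristiansand → Hamar → Drammen: max(8, 10) = 10
Kristiansand → Bodø → Bergen → Drammen: max(20, 15, 24) = 24
Kristiansand → Hamar → Bergen → Bodø → Drammen: max(8, 8, 15, 8) = 15
Kristiansand → Hamar → Bergen → Drammen: max(8, 8, 24) = 24
Kristiansand → Bodø → Drammen: max(20, 8) = 20
The minimum achievable maximum is 10%.

10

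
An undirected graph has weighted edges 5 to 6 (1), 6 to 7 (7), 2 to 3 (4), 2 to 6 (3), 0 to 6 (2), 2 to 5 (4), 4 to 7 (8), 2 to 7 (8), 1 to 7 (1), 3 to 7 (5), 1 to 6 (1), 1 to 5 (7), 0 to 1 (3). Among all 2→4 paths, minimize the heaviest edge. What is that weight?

8

Comparing a few candidate routes:
2 -> 5 -> 1 -> 0 -> 6 -> 7 -> 4: max(4, 7, 3, 2, 7, 8) = 8
2 -> 5 -> 6 -> 1 -> 7 -> 4: max(4, 1, 1, 1, 8) = 8
2 -> 5 -> 1 -> 7 -> 4: max(4, 7, 1, 8) = 8
2 -> 5 -> 1 -> 6 -> 7 -> 4: max(4, 7, 1, 7, 8) = 8
Smallest bottleneck: 8.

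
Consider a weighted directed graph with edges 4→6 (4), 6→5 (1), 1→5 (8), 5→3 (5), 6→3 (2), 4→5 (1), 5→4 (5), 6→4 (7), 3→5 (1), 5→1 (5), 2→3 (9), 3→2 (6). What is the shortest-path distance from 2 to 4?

15

Routes from 2 to 4:
2-3-5-4: 9 + 1 + 5 = 15
Shortest: 15.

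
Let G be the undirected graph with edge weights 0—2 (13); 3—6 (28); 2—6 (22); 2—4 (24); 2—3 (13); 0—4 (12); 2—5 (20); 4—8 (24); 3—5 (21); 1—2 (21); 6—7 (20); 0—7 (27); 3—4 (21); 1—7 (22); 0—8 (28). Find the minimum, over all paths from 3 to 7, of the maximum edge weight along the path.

22

Comparing a few candidate routes:
3 → 5 → 2 → 1 → 7: max(21, 20, 21, 22) = 22
3 → 4 → 0 → 2 → 1 → 7: max(21, 12, 13, 21, 22) = 22
3 → 4 → 0 → 2 → 6 → 7: max(21, 12, 13, 22, 20) = 22
3 → 2 → 6 → 7: max(13, 22, 20) = 22
3 → 2 → 1 → 7: max(13, 21, 22) = 22
3 → 5 → 2 → 6 → 7: max(21, 20, 22, 20) = 22
Best route has worst link 22.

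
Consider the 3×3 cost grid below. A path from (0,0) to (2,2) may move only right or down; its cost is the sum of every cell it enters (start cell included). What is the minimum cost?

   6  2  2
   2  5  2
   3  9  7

Best path: [0,0] [0,1] [0,2] [1,2] [2,2]
Cost: 6 + 2 + 2 + 2 + 7 = 19

19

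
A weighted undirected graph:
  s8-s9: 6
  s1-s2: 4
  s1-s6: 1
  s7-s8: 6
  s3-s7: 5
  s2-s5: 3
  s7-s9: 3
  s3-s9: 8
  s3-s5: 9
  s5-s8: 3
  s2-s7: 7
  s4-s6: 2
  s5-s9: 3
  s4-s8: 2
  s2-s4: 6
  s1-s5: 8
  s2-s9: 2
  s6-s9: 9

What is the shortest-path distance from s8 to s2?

Comparing a few candidate routes:
s8 → s5 → s2: 3 + 3 = 6
s8 → s9 → s2: 6 + 2 = 8
s8 → s5 → s9 → s2: 3 + 3 + 2 = 8
Shortest: 6.

6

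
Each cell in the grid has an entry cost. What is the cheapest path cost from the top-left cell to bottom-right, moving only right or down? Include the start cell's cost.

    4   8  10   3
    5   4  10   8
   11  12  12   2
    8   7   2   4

37

Path r0c0 → r1c0 → r1c1 → r1c2 → r1c3 → r2c3 → r3c3: 4 + 5 + 4 + 10 + 8 + 2 + 4 = 37.
(Top row then right column would cost 39.)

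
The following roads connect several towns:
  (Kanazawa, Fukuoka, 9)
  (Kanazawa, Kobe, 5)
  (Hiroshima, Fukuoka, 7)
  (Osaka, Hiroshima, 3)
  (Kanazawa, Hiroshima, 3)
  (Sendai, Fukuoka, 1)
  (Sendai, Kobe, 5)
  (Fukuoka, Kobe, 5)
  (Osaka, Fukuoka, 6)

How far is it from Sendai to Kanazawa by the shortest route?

A few of the Sendai→Kanazawa routes:
Sendai - Fukuoka - Kanazawa: 1 + 9 = 10
Sendai - Kobe - Kanazawa: 5 + 5 = 10
Sendai - Fukuoka - Kobe - Kanazawa: 1 + 5 + 5 = 11
Sendai - Fukuoka - Hiroshima - Kanazawa: 1 + 7 + 3 = 11
Sendai - Fukuoka - Osaka - Hiroshima - Kanazawa: 1 + 6 + 3 + 3 = 13
The minimum is 10.

10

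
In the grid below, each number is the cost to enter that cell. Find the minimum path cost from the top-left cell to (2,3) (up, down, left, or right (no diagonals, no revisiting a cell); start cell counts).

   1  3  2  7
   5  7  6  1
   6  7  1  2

15

Best path: r0c0 → r0c1 → r0c2 → r1c2 → r1c3 → r2c3
Cost: 1 + 3 + 2 + 6 + 1 + 2 = 15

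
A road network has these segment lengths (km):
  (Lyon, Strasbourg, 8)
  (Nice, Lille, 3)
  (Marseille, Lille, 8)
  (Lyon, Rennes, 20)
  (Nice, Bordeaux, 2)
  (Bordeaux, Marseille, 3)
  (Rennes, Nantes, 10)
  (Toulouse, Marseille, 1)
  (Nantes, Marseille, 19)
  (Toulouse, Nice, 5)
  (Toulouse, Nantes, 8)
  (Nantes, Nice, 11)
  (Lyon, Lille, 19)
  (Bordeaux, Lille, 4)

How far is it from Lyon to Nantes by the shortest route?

30

Checking several routes:
Lyon -> Lille -> Nice -> Toulouse -> Nantes: 19 + 3 + 5 + 8 = 35
Lyon -> Rennes -> Nantes: 20 + 10 = 30
Lyon -> Lille -> Nice -> Nantes: 19 + 3 + 11 = 33
Lyon -> Lille -> Bordeaux -> Marseille -> Toulouse -> Nantes: 19 + 4 + 3 + 1 + 8 = 35
Shortest: 30 km.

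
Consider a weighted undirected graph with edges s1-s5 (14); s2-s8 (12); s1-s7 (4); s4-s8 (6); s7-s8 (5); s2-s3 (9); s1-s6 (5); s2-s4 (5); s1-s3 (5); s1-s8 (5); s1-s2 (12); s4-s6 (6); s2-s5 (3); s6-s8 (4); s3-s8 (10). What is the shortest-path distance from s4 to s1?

11

Some routes from s4 to s1:
s4 → s8 → s7 → s1: 6 + 5 + 4 = 15
s4 → s8 → s1: 6 + 5 = 11
s4 → s2 → s1: 5 + 12 = 17
s4 → s6 → s8 → s1: 6 + 4 + 5 = 15
s4 → s8 → s6 → s1: 6 + 4 + 5 = 15
s4 → s6 → s1: 6 + 5 = 11
The minimum is 11.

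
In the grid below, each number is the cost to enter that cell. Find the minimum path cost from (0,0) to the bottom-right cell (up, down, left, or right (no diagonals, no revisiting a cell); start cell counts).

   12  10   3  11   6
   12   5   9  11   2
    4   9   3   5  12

54

Best path: r0c0 → r0c1 → r0c2 → r1c2 → r2c2 → r2c3 → r2c4
Cost: 12 + 10 + 3 + 9 + 3 + 5 + 12 = 54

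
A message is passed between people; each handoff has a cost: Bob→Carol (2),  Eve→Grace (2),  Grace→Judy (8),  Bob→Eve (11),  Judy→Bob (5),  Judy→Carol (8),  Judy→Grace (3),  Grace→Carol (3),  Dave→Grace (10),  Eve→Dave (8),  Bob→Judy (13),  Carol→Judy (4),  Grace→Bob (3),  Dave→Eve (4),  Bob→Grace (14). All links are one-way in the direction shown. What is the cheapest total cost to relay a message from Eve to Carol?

5

Comparing a few candidate routes:
Eve-Grace-Judy-Carol: 2 + 8 + 8 = 18
Eve-Grace-Judy-Bob-Carol: 2 + 8 + 5 + 2 = 17
Eve-Grace-Bob-Carol: 2 + 3 + 2 = 7
Eve-Grace-Carol: 2 + 3 = 5
Shortest: 5.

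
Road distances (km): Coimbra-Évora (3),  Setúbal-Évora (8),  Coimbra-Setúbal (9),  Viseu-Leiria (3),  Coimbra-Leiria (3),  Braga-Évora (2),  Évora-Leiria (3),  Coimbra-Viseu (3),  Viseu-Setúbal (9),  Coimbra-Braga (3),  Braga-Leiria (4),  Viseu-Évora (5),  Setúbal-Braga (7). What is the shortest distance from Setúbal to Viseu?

Some routes from Setúbal to Viseu:
Setúbal -> Coimbra -> Viseu: 9 + 3 = 12
Setúbal -> Évora -> Viseu: 8 + 5 = 13
Setúbal -> Viseu: 9
The minimum is 9 km.

9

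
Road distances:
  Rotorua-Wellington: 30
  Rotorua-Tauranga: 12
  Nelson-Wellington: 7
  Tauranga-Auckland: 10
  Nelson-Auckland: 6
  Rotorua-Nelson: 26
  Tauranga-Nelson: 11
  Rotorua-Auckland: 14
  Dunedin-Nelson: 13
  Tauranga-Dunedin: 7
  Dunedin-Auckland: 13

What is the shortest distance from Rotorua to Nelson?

20

Checking several routes:
Rotorua -> Auckland -> Nelson: 14 + 6 = 20
Rotorua -> Nelson: 26
Rotorua -> Tauranga -> Dunedin -> Nelson: 12 + 7 + 13 = 32
Rotorua -> Tauranga -> Auckland -> Nelson: 12 + 10 + 6 = 28
Rotorua -> Tauranga -> Nelson: 12 + 11 = 23
Shortest: 20.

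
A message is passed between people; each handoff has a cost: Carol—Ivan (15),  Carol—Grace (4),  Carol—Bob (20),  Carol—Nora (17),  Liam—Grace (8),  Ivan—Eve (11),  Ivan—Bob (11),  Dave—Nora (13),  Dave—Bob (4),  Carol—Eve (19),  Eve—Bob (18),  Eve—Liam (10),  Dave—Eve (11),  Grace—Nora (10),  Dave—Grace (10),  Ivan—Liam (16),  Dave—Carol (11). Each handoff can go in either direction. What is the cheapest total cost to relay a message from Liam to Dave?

Comparing a few candidate routes:
Liam -> Ivan -> Bob -> Dave: 16 + 11 + 4 = 31
Liam -> Grace -> Carol -> Dave: 8 + 4 + 11 = 23
Liam -> Grace -> Dave: 8 + 10 = 18
Liam -> Eve -> Dave: 10 + 11 = 21
Shortest: 18.

18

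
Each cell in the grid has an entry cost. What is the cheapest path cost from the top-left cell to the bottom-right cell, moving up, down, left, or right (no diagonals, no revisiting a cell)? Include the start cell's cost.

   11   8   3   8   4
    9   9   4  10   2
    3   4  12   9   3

Path (0,0) -> (0,1) -> (0,2) -> (0,3) -> (0,4) -> (1,4) -> (2,4): 11 + 8 + 3 + 8 + 4 + 2 + 3 = 39.

39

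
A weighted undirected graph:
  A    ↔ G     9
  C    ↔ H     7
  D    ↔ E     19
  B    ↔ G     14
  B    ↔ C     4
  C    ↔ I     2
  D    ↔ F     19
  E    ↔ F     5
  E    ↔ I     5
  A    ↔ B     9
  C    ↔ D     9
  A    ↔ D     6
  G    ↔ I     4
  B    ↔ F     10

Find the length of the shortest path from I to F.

Some routes from I to F:
I → G → A → B → F: 4 + 9 + 9 + 10 = 32
I → C → D → F: 2 + 9 + 19 = 30
I → G → B → F: 4 + 14 + 10 = 28
I → E → F: 5 + 5 = 10
I → C → D → E → F: 2 + 9 + 19 + 5 = 35
I → C → B → F: 2 + 4 + 10 = 16
The minimum is 10.

10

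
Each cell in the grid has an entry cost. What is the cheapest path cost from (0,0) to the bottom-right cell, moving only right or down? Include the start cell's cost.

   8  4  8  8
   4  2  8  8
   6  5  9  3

Best path: r0c0 r0c1 r1c1 r2c1 r2c2 r2c3
Cost: 8 + 4 + 2 + 5 + 9 + 3 = 31
(Top row then right column would cost 39.)

31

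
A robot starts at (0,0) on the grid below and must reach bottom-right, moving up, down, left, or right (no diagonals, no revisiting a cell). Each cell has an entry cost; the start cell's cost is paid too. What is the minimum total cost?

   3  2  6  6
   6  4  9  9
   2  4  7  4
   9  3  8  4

28

Cheapest: (0,0) -> (0,1) -> (1,1) -> (2,1) -> (2,2) -> (2,3) -> (3,3)
  3 + 2 + 4 + 4 + 7 + 4 + 4 = 28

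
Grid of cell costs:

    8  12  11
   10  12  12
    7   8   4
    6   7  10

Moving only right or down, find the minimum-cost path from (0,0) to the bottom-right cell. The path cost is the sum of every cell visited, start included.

47

Take r0c0 → r1c0 → r2c0 → r2c1 → r2c2 → r3c2 for a total of 8 + 10 + 7 + 8 + 4 + 10 = 47.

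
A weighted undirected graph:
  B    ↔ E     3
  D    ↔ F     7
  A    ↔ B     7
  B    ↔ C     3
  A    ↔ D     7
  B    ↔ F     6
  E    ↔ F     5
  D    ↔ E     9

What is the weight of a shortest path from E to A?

Checking several routes:
E - F - D - A: 5 + 7 + 7 = 19
E - D - A: 9 + 7 = 16
E - B - A: 3 + 7 = 10
E - F - B - A: 5 + 6 + 7 = 18
Shortest: 10.

10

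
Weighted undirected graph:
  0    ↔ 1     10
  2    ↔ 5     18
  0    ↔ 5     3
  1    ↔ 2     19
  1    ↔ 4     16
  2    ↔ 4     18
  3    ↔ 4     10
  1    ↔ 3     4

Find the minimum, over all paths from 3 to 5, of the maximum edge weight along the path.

A few of the 3→5 routes:
3-1-4-2-5: max(4, 16, 18, 18) = 18
3-4-2-5: max(10, 18, 18) = 18
3-4-1-0-5: max(10, 16, 10, 3) = 16
3-1-0-5: max(4, 10, 3) = 10
The minimum achievable maximum is 10.

10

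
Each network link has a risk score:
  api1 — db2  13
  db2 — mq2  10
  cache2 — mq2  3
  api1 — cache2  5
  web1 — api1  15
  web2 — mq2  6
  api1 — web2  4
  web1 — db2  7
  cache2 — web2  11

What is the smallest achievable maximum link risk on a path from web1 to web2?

Checking several routes:
web1 - db2 - mq2 - cache2 - api1 - web2: max(7, 10, 3, 5, 4) = 10
web1 - db2 - mq2 - cache2 - web2: max(7, 10, 3, 11) = 11
web1 - db2 - api1 - cache2 - web2: max(7, 13, 5, 11) = 13
web1 - db2 - api1 - cache2 - mq2 - web2: max(7, 13, 5, 3, 6) = 13
web1 - db2 - mq2 - web2: max(7, 10, 6) = 10
web1 - db2 - api1 - web2: max(7, 13, 4) = 13
The minimum achievable maximum is 10.

10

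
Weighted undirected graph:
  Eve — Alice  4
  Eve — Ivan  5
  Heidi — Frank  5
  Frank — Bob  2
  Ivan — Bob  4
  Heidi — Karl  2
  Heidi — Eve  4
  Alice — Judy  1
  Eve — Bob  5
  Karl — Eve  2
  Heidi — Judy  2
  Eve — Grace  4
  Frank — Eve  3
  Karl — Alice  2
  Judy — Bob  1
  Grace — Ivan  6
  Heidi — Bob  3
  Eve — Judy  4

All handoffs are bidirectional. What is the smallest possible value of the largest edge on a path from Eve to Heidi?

Comparing a few candidate routes:
Eve→Frank→Bob→Judy→Heidi: max(3, 2, 1, 2) = 3
Eve→Frank→Bob→Judy→Alice→Karl→Heidi: max(3, 2, 1, 1, 2, 2) = 3
Eve→Frank→Bob→Heidi: max(3, 2, 3) = 3
Eve→Karl→Alice→Judy→Heidi: max(2, 2, 1, 2) = 2
Eve→Karl→Heidi: max(2, 2) = 2
Best route has worst link 2.

2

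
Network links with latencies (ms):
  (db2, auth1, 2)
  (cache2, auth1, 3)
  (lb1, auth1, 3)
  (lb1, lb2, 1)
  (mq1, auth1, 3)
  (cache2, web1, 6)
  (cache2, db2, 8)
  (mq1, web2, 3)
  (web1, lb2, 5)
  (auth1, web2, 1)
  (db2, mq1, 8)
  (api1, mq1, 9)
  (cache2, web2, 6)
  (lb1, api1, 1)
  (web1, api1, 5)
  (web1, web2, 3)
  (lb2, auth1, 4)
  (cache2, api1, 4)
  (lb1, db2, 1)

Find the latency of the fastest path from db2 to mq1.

Comparing a few candidate routes:
db2 -> auth1 -> web2 -> mq1: 2 + 1 + 3 = 6
db2 -> lb1 -> auth1 -> mq1: 1 + 3 + 3 = 7
db2 -> auth1 -> mq1: 2 + 3 = 5
The minimum is 5 ms.

5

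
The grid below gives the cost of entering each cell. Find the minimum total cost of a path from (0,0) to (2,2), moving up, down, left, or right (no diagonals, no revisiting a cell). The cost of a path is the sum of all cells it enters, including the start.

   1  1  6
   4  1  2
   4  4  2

7

Take r0c0 → r0c1 → r1c1 → r1c2 → r2c2 for a total of 1 + 1 + 1 + 2 + 2 = 7.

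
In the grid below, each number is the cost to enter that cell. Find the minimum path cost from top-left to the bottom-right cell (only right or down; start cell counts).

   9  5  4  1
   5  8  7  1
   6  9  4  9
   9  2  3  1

30

Cheapest: [0,0] [0,1] [0,2] [0,3] [1,3] [2,3] [3,3]
  9 + 5 + 4 + 1 + 1 + 9 + 1 = 30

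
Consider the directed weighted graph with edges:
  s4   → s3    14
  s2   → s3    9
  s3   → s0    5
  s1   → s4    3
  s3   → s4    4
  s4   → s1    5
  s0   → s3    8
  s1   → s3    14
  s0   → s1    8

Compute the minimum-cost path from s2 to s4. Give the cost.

Routes from s2 to s4:
s2 - s3 - s0 - s1 - s4: 9 + 5 + 8 + 3 = 25
s2 - s3 - s4: 9 + 4 = 13
Best route has total 13.

13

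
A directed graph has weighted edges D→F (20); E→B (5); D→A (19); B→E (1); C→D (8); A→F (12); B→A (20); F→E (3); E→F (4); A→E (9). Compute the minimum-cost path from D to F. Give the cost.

20

Candidate routes:
D -> A -> E -> F: 19 + 9 + 4 = 32
D -> F: 20
D -> A -> F: 19 + 12 = 31
The minimum is 20.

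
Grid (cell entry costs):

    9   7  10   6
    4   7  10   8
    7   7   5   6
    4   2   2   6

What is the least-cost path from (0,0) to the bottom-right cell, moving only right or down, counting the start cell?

34

Cheapest: [0,0] → [1,0] → [2,0] → [3,0] → [3,1] → [3,2] → [3,3]
  9 + 4 + 7 + 4 + 2 + 2 + 6 = 34
For comparison, the top-then-right route costs 52.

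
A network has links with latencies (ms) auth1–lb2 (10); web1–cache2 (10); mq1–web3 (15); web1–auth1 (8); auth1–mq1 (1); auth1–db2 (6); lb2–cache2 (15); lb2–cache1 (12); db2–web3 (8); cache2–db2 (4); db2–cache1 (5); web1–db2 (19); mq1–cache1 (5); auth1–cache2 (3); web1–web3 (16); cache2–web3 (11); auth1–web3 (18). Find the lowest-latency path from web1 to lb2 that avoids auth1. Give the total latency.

Some routes from web1 to lb2 avoiding auth1:
web1 - db2 - cache1 - lb2: 19 + 5 + 12 = 36
web1 - cache2 - db2 - cache1 - lb2: 10 + 4 + 5 + 12 = 31
web1 - web3 - db2 - cache1 - lb2: 16 + 8 + 5 + 12 = 41
web1 - web3 - cache2 - lb2: 16 + 11 + 15 = 42
web1 - cache2 - lb2: 10 + 15 = 25
web1 - db2 - cache2 - lb2: 19 + 4 + 15 = 38
Best route has total 25 ms.

25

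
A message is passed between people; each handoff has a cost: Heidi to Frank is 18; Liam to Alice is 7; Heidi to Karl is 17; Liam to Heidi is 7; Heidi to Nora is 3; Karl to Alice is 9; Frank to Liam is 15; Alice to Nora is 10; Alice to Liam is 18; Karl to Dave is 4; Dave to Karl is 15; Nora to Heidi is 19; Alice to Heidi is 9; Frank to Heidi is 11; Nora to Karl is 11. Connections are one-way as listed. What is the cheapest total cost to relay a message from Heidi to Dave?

18

Candidate routes:
Heidi-Nora-Karl-Dave: 3 + 11 + 4 = 18
Heidi-Frank-Liam-Alice-Nora-Karl-Dave: 18 + 15 + 7 + 10 + 11 + 4 = 65
Heidi-Karl-Dave: 17 + 4 = 21
Shortest: 18.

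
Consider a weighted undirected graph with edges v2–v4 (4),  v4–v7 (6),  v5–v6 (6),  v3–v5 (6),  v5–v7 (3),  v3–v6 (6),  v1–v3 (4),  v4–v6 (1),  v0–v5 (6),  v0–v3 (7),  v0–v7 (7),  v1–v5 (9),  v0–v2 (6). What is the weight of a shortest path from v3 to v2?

11

Some routes from v3 to v2:
v3 - v5 - v7 - v0 - v2: 6 + 3 + 7 + 6 = 22
v3 - v5 - v0 - v2: 6 + 6 + 6 = 18
v3 - v5 - v7 - v4 - v2: 6 + 3 + 6 + 4 = 19
v3 - v0 - v2: 7 + 6 = 13
v3 - v6 - v4 - v2: 6 + 1 + 4 = 11
v3 - v5 - v6 - v4 - v2: 6 + 6 + 1 + 4 = 17
The minimum is 11.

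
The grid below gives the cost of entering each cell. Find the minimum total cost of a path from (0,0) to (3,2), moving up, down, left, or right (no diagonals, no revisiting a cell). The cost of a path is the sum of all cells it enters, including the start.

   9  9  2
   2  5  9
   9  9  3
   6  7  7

Cheapest: r0c0→r1c0→r1c1→r1c2→r2c2→r3c2
  9 + 2 + 5 + 9 + 3 + 7 = 35

35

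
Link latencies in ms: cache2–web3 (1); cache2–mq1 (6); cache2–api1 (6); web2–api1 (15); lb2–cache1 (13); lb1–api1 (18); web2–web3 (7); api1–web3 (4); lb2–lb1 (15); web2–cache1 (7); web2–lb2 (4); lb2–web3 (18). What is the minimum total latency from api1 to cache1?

18

Comparing a few candidate routes:
api1→cache2→web3→web2→cache1: 6 + 1 + 7 + 7 = 21
api1→web2→cache1: 15 + 7 = 22
api1→web3→web2→cache1: 4 + 7 + 7 = 18
api1→web3→web2→lb2→cache1: 4 + 7 + 4 + 13 = 28
Best route has total 18 ms.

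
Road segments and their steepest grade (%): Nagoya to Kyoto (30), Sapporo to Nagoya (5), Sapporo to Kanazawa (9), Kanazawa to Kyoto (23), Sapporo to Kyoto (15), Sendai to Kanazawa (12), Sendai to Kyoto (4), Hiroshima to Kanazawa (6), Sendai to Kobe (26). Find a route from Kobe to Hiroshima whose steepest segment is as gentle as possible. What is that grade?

26

Routes from Kobe to Hiroshima:
Kobe → Sendai → Kanazawa → Hiroshima: max(26, 12, 6) = 26
Kobe → Sendai → Kyoto → Nagoya → Sapporo → Kanazawa → Hiroshima: max(26, 4, 30, 5, 9, 6) = 30
Kobe → Sendai → Kyoto → Kanazawa → Hiroshima: max(26, 4, 23, 6) = 26
Kobe → Sendai → Kyoto → Sapporo → Kanazawa → Hiroshima: max(26, 4, 15, 9, 6) = 26
The minimum achievable maximum is 26%.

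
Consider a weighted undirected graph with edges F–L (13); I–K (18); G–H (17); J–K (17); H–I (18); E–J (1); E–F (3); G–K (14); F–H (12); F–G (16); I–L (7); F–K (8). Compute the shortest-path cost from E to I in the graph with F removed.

36

Routes from E to I avoiding F:
E-J-K-I: 1 + 17 + 18 = 36
E-J-K-G-H-I: 1 + 17 + 14 + 17 + 18 = 67
The minimum is 36.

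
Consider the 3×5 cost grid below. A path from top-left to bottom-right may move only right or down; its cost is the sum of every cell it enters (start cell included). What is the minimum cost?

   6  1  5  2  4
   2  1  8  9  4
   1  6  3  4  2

23

One optimal route is r0c0 -> r0c1 -> r1c1 -> r2c1 -> r2c2 -> r2c3 -> r2c4.
Its cost is 6 + 1 + 1 + 6 + 3 + 4 + 2 = 23.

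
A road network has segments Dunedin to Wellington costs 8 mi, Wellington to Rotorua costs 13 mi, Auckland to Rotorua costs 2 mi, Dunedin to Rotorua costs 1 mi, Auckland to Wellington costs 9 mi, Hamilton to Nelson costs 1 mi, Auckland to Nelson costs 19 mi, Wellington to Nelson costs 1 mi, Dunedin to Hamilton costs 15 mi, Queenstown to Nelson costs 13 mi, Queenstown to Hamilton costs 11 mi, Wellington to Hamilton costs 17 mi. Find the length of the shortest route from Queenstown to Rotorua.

Some routes from Queenstown to Rotorua:
Queenstown-Hamilton-Nelson-Wellington-Dunedin-Rotorua: 11 + 1 + 1 + 8 + 1 = 22
Queenstown-Hamilton-Nelson-Wellington-Auckland-Rotorua: 11 + 1 + 1 + 9 + 2 = 24
Queenstown-Nelson-Wellington-Auckland-Rotorua: 13 + 1 + 9 + 2 = 25
Queenstown-Nelson-Wellington-Dunedin-Rotorua: 13 + 1 + 8 + 1 = 23
Shortest: 22 mi.

22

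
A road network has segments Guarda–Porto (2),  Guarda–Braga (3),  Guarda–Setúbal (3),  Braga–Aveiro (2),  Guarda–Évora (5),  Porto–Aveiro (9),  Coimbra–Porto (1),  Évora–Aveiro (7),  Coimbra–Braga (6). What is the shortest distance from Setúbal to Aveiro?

Paths from Setúbal to Aveiro:
Setúbal - Guarda - Évora - Aveiro: 3 + 5 + 7 = 15
Setúbal - Guarda - Porto - Aveiro: 3 + 2 + 9 = 14
Setúbal - Guarda - Braga - Coimbra - Porto - Aveiro: 3 + 3 + 6 + 1 + 9 = 22
Setúbal - Guarda - Braga - Aveiro: 3 + 3 + 2 = 8
Setúbal - Guarda - Porto - Coimbra - Braga - Aveiro: 3 + 2 + 1 + 6 + 2 = 14
Best route has total 8 mi.

8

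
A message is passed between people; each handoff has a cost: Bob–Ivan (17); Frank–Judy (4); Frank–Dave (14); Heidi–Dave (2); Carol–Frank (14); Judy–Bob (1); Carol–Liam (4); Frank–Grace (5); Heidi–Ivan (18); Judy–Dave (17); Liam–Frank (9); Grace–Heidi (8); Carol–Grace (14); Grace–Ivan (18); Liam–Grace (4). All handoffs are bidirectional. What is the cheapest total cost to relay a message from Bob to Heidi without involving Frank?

20

Candidate routes:
Bob → Ivan → Grace → Heidi: 17 + 18 + 8 = 43
Bob → Judy → Dave → Heidi: 1 + 17 + 2 = 20
Bob → Ivan → Heidi: 17 + 18 = 35
Shortest: 20.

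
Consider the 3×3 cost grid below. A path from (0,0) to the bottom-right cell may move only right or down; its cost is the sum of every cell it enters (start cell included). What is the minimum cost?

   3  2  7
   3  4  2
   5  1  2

12

One optimal route is [0,0] [0,1] [1,1] [2,1] [2,2].
Its cost is 3 + 2 + 4 + 1 + 2 = 12.
(Top row then right column would cost 16.)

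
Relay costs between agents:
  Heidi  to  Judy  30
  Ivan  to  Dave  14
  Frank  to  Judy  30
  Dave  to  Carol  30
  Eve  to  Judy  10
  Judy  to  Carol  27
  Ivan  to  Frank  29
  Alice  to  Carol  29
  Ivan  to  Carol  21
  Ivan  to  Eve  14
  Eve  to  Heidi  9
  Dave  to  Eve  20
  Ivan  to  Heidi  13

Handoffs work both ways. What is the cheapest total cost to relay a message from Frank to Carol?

Comparing a few candidate routes:
Frank - Judy - Eve - Heidi - Ivan - Carol: 30 + 10 + 9 + 13 + 21 = 83
Frank - Judy - Eve - Ivan - Carol: 30 + 10 + 14 + 21 = 75
Frank - Ivan - Eve - Judy - Carol: 29 + 14 + 10 + 27 = 80
Frank - Ivan - Dave - Carol: 29 + 14 + 30 = 73
Frank - Judy - Carol: 30 + 27 = 57
Frank - Ivan - Carol: 29 + 21 = 50
Best route has total 50.

50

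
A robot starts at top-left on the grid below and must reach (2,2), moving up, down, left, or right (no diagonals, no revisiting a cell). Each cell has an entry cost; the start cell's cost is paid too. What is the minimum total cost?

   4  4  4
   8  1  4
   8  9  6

Best path: [0,0] [0,1] [1,1] [1,2] [2,2]
Cost: 4 + 4 + 1 + 4 + 6 = 19

19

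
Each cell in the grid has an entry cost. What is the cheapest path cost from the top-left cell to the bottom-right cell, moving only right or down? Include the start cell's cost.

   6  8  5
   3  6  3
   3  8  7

Take [0,0] [1,0] [1,1] [1,2] [2,2] for a total of 6 + 3 + 6 + 3 + 7 = 25.

25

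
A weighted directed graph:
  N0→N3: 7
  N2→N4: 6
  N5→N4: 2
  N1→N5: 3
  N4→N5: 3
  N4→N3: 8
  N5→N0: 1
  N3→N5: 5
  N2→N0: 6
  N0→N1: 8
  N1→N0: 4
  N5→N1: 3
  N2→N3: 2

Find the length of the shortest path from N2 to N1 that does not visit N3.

12

Candidate routes:
N2 → N4 → N5 → N0 → N1: 6 + 3 + 1 + 8 = 18
N2 → N4 → N5 → N1: 6 + 3 + 3 = 12
N2 → N0 → N1: 6 + 8 = 14
Shortest: 12.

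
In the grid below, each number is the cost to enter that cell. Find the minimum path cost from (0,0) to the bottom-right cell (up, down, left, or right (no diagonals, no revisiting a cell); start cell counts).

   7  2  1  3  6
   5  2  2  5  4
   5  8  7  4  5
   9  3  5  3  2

Take r0c0 r0c1 r0c2 r1c2 r1c3 r2c3 r3c3 r3c4 for a total of 7 + 2 + 1 + 2 + 5 + 4 + 3 + 2 = 26.

26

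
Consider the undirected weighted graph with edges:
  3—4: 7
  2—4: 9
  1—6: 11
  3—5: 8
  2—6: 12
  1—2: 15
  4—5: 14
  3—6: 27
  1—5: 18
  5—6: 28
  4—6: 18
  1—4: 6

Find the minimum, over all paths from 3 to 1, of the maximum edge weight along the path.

A few of the 3→1 routes:
3-5-4-2-6-1: max(8, 14, 9, 12, 11) = 14
3-5-4-1: max(8, 14, 6) = 14
3-4-2-1: max(7, 9, 15) = 15
3-5-4-2-1: max(8, 14, 9, 15) = 15
3-4-2-6-1: max(7, 9, 12, 11) = 12
3-4-1: max(7, 6) = 7
The minimum achievable maximum is 7.

7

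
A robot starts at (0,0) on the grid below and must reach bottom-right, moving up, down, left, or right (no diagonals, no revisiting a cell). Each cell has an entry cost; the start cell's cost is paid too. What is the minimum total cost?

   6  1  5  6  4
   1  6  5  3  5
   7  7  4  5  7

32

Path (0,0)→(0,1)→(0,2)→(1,2)→(1,3)→(1,4)→(2,4): 6 + 1 + 5 + 5 + 3 + 5 + 7 = 32.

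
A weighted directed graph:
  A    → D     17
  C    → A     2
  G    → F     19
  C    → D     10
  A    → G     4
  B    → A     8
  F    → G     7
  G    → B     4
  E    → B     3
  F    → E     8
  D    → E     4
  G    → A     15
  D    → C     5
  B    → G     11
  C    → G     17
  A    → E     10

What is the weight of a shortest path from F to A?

19

Paths from F to A:
F - G - A: 7 + 15 = 22
F - G - B - A: 7 + 4 + 8 = 19
F - E - B - A: 8 + 3 + 8 = 19
F - E - B - G - A: 8 + 3 + 11 + 15 = 37
The minimum is 19.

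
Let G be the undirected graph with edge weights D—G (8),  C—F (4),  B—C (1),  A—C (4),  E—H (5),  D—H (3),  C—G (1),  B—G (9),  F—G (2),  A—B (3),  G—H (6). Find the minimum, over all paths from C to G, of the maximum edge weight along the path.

Paths from C to G:
C → G: max(1) = 1
C → B → G: max(1, 9) = 9
C → F → G: max(4, 2) = 4
C → A → B → G: max(4, 3, 9) = 9
Best route has worst link 1.

1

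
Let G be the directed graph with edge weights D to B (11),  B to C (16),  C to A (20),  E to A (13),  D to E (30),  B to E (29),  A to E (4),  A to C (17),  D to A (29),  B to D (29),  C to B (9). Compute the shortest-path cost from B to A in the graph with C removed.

42

Candidate routes:
B → D → E → A: 29 + 30 + 13 = 72
B → D → A: 29 + 29 = 58
B → E → A: 29 + 13 = 42
Best route has total 42.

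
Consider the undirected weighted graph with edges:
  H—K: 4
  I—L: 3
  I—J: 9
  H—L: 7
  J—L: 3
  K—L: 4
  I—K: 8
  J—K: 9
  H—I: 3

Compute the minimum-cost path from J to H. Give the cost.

Comparing a few candidate routes:
J - K - H: 9 + 4 = 13
J - L - K - H: 3 + 4 + 4 = 11
J - L - I - H: 3 + 3 + 3 = 9
J - I - H: 9 + 3 = 12
J - L - H: 3 + 7 = 10
J - L - K - I - H: 3 + 4 + 8 + 3 = 18
The minimum is 9.

9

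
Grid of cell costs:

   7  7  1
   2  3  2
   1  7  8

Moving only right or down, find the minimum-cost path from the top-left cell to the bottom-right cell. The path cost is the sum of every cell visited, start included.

One optimal route is (0,0) → (1,0) → (1,1) → (1,2) → (2,2).
Its cost is 7 + 2 + 3 + 2 + 8 = 22.

22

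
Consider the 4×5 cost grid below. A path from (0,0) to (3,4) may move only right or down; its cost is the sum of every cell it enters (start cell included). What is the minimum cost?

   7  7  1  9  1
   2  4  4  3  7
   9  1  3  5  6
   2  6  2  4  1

Best path: (0,0) -> (1,0) -> (1,1) -> (2,1) -> (2,2) -> (3,2) -> (3,3) -> (3,4)
Cost: 7 + 2 + 4 + 1 + 3 + 2 + 4 + 1 = 24
For comparison, the top-then-right route costs 39.

24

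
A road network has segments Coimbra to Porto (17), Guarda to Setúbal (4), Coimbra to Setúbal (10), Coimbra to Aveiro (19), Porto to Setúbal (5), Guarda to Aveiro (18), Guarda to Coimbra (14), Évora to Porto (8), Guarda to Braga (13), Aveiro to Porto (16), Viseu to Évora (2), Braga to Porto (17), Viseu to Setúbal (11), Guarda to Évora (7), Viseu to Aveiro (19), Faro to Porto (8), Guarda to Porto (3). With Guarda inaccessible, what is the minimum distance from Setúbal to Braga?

Checking several routes:
Setúbal -> Coimbra -> Porto -> Braga: 10 + 17 + 17 = 44
Setúbal -> Porto -> Braga: 5 + 17 = 22
Setúbal -> Coimbra -> Aveiro -> Porto -> Braga: 10 + 19 + 16 + 17 = 62
Setúbal -> Viseu -> Aveiro -> Porto -> Braga: 11 + 19 + 16 + 17 = 63
Setúbal -> Coimbra -> Aveiro -> Viseu -> Évora -> Porto -> Braga: 10 + 19 + 19 + 2 + 8 + 17 = 75
Setúbal -> Viseu -> Évora -> Porto -> Braga: 11 + 2 + 8 + 17 = 38
Shortest: 22 km.

22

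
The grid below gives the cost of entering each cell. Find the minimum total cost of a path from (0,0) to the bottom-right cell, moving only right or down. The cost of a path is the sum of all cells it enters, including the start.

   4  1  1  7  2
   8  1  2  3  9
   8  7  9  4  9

Best path: r0c0 r0c1 r0c2 r1c2 r1c3 r2c3 r2c4
Cost: 4 + 1 + 1 + 2 + 3 + 4 + 9 = 24

24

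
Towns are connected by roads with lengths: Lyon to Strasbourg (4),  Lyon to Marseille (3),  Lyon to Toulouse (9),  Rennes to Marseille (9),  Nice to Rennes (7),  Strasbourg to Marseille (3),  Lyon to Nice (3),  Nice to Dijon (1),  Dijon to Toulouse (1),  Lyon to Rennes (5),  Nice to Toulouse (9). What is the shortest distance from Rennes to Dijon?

Some routes from Rennes to Dijon:
Rennes → Marseille → Lyon → Nice → Dijon: 9 + 3 + 3 + 1 = 16
Rennes → Lyon → Toulouse → Dijon: 5 + 9 + 1 = 15
Rennes → Nice → Dijon: 7 + 1 = 8
Rennes → Nice → Toulouse → Dijon: 7 + 9 + 1 = 17
Rennes → Lyon → Nice → Dijon: 5 + 3 + 1 = 9
Best route has total 8.

8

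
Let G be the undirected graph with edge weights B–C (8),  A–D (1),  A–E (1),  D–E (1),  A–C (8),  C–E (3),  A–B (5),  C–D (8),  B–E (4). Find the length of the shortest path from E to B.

A few of the E→B routes:
E - D - A - B: 1 + 1 + 5 = 7
E - A - B: 1 + 5 = 6
E - B: 4
Shortest: 4.

4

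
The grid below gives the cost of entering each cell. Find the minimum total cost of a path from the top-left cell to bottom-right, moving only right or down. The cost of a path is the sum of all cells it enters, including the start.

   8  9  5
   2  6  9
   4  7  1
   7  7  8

30

Best path: (0,0) → (1,0) → (2,0) → (2,1) → (2,2) → (3,2)
Cost: 8 + 2 + 4 + 7 + 1 + 8 = 30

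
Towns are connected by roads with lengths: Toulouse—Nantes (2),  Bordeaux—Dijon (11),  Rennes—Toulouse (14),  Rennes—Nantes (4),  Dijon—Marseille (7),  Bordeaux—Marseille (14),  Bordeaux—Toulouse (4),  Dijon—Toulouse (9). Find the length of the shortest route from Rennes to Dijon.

15

Some routes from Rennes to Dijon:
Rennes -> Nantes -> Toulouse -> Dijon: 4 + 2 + 9 = 15
Rennes -> Toulouse -> Dijon: 14 + 9 = 23
Rennes -> Nantes -> Toulouse -> Bordeaux -> Dijon: 4 + 2 + 4 + 11 = 21
Shortest: 15.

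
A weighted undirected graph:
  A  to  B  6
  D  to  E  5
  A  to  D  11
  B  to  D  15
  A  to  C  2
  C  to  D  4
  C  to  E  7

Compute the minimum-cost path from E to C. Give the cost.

7

Candidate routes:
E -> C: 7
E -> D -> C: 5 + 4 = 9
E -> D -> A -> C: 5 + 11 + 2 = 18
E -> D -> B -> A -> C: 5 + 15 + 6 + 2 = 28
Best route has total 7.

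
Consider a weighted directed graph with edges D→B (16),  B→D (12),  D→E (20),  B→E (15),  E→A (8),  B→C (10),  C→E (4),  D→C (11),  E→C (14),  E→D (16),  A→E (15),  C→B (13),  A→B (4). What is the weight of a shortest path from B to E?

Routes from B to E:
B→D→C→E: 12 + 11 + 4 = 27
B→D→E: 12 + 20 = 32
B→C→E: 10 + 4 = 14
B→E: 15
The minimum is 14.

14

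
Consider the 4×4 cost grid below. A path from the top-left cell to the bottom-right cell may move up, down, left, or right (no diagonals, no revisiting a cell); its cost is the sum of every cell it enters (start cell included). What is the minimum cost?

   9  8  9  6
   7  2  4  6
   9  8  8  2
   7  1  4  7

37

One optimal route is (0,0)→(1,0)→(1,1)→(1,2)→(1,3)→(2,3)→(3,3).
Its cost is 9 + 7 + 2 + 4 + 6 + 2 + 7 = 37.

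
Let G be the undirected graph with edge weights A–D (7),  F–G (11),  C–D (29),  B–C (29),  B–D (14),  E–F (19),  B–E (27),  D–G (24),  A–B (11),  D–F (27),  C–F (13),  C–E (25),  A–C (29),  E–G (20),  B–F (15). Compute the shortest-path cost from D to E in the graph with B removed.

Some routes from D to E avoiding B:
D - F - E: 27 + 19 = 46
D - G - E: 24 + 20 = 44
D - G - F - E: 24 + 11 + 19 = 54
Shortest: 44.

44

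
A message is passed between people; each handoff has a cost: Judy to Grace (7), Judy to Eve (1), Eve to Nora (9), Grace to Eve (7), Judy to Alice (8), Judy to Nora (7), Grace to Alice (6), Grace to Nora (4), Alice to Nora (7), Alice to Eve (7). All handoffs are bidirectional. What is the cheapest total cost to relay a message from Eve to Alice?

Checking several routes:
Eve -> Grace -> Alice: 7 + 6 = 13
Eve -> Alice: 7
Eve -> Judy -> Alice: 1 + 8 = 9
Eve -> Judy -> Nora -> Alice: 1 + 7 + 7 = 15
Eve -> Judy -> Grace -> Alice: 1 + 7 + 6 = 14
Best route has total 7.

7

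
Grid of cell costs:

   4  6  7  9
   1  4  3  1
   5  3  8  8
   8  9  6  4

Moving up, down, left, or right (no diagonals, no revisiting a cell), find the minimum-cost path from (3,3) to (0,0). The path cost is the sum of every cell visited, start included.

Best path: [3,3]→[2,3]→[1,3]→[1,2]→[1,1]→[1,0]→[0,0]
Cost: 4 + 8 + 1 + 3 + 4 + 1 + 4 = 25

25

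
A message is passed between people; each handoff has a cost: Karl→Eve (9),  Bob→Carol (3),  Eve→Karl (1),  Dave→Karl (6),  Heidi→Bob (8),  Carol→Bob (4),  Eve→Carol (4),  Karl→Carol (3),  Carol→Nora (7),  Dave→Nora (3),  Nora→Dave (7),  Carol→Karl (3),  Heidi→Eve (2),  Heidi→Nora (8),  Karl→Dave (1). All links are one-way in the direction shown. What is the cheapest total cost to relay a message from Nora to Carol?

16

Paths from Nora to Carol:
Nora -> Dave -> Karl -> Carol: 7 + 6 + 3 = 16
Nora -> Dave -> Karl -> Eve -> Carol: 7 + 6 + 9 + 4 = 26
Best route has total 16.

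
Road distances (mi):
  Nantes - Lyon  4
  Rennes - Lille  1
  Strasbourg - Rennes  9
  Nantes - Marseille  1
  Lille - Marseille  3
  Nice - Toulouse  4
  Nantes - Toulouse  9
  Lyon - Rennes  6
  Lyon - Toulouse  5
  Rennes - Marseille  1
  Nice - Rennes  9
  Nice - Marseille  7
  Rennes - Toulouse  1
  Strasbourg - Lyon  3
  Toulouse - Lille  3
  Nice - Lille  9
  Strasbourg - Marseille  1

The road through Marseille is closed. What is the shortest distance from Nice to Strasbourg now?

Some routes from Nice to Strasbourg avoiding Marseille:
Nice -> Toulouse -> Rennes -> Strasbourg: 4 + 1 + 9 = 14
Nice -> Toulouse -> Lyon -> Strasbourg: 4 + 5 + 3 = 12
Nice -> Toulouse -> Rennes -> Lyon -> Strasbourg: 4 + 1 + 6 + 3 = 14
Shortest: 12 mi.

12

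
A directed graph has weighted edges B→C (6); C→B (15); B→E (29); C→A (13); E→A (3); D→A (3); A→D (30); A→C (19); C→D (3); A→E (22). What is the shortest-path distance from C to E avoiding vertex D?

35

Routes from C to E avoiding D:
C - A - E: 13 + 22 = 35
C - B - E: 15 + 29 = 44
Best route has total 35.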